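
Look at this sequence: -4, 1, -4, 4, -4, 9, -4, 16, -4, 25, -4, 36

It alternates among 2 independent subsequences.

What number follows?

-4

Odd-indexed and even-indexed terms follow separate rules.
Track A = -4, -4, -4, -4, -4, -4: constant -4.
Track B = 1, 4, 9, 16, 25, 36: consecutive squares n² from n = 1.
Term 13 comes from track A (its 7th entry): -4.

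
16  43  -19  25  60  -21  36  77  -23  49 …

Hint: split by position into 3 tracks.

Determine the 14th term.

Read the sequence 3 terms at a time; column i is its own pattern.
Track A: 16, 25, 36, 49 (consecutive squares n² from n = 4).
Track B: 43, 60, 77 (arithmetic, step +17).
Track C: -19, -21, -23 (subtracting 2 each time).
Position 14 falls in track B as its term 5, giving 111.

111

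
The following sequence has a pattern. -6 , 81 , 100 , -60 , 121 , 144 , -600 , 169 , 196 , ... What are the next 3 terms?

The slot pattern repeats as ABB (period 3), so there are 2 interleaved tracks.
Track A is -6, -60, -600, which is geometric, ×10 each step.
Track B is 81, 100, 121, 144, 169, 196, which is the squares 9², 10², 11², ….
The 10th slot belongs to track A; its 4th term is -6000.
Position 11 falls in track B as its term 7, giving 225.
Position 12 falls in track B as its term 8, giving 256.

-6000, 225, 256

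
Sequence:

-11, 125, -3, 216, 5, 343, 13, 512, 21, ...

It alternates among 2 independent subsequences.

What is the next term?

729

Taking every 2nd term gives 2 separate tracks.
Stream A is -11, -3, 5, 13, 21, which is arithmetic, step +8.
Stream B is 125, 216, 343, 512, which is consecutive cubes n³ from n = 5.
Position 10 → stream B, term 5 = 729.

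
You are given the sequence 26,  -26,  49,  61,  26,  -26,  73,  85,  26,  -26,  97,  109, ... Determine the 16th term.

133

Positions follow the repeating pattern AABB; grouping by letter gives 2 tracks.
Stream A is 26, -26, 26, -26, 26, -26, which is alternating ±26.
Stream B is 49, 61, 73, 85, 97, 109, which is arithmetic with common difference +12.
Position 16 → stream B, term 8 = 133.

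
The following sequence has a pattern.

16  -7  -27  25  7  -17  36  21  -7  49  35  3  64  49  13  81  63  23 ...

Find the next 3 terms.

100, 77, 33

The terms cycle through 3 interleaved subsequences.
Subsequence A: 16, 25, 36, 49, 64, 81. The squares 4², 5², 6², ….
Subsequence B: -7, 7, 21, 35, 49, 63. Arithmetic, step +14.
Subsequence C: -27, -17, -7, 3, 13, 23. Adding 10 each time.
Term 19 comes from subsequence A (its 7th entry): 100.
Term 20 comes from subsequence B (its 7th entry): 77.
Position 21 falls in subsequence C as its term 7, giving 33.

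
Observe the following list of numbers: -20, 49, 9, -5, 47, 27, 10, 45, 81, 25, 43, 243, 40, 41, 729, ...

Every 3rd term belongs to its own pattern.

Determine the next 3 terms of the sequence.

Read the sequence 3 terms at a time; column i is its own pattern.
Stream A: -20, -5, 10, 25, 40 — linear: a_n = -35 + 15·n.
Stream B: 49, 47, 45, 43, 41 — linear: a_n = 51 − 2·n.
Stream C: 9, 27, 81, 243, 729 — powers 3^2, 3^3, 3^4, ….
Term 16 comes from stream A (its 6th entry): 55.
Position 17 falls in stream B as its term 6, giving 39.
The 18th slot belongs to stream C; its 6th term is 2187.

55, 39, 2187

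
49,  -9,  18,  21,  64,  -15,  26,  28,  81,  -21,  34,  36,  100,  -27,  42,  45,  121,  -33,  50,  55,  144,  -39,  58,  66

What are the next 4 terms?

Split by position mod 4: positions 1, 5, 9, … form one track, and each other residue class forms its own.
Subsequence A: 49, 64, 81, 100, 121, 144 — perfect squares starting at 7².
Subsequence B: -9, -15, -21, -27, -33, -39 — subtracting 6 each time.
Subsequence C: 18, 26, 34, 42, 50, 58 — arithmetic with common difference +8.
Subsequence D: 21, 28, 36, 45, 55, 66 — triangular numbers n(n+1)/2 for n = 6, 7, ….
The 25th slot belongs to subsequence A; its 7th term is 169.
Position 26 → subsequence B, term 7 = -45.
The 27th slot belongs to subsequence C; its 7th term is 66.
Position 28 → subsequence D, term 7 = 78.

169, -45, 66, 78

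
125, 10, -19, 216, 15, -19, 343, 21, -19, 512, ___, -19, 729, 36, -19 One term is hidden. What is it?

28

Split by position mod 3: positions 1, 4, 7, … form one track, and each other residue class forms its own.
Track A: 125, 216, 343, 512, 729 (consecutive cubes n³ from n = 5).
Track B: 10, 15, 21, ?, 36 (the triangular numbers T_4, T_5, …).
Track C: -19, -19, -19, -19, -19 (always -19).
So the missing entry in track B is 28.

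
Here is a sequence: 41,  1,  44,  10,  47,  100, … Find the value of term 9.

The terms cycle through 2 interleaved subsequences.
Stream A: 41, 44, 47. Linear: a_n = 38 + 3·n.
Stream B: 1, 10, 100. Powers of 10.
Position 9 → stream A, term 5 = 53.

53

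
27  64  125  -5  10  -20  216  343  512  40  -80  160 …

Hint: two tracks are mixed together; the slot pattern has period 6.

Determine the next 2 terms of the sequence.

Positions follow the repeating pattern AAABBB; grouping by letter gives 2 tracks.
Track A: 27, 64, 125, 216, 343, 512 (the cubes 3³, 4³, 5³, …).
Track B: -5, 10, -20, 40, -80, 160 (multiplying by -2 each time).
Position 13 → track A, term 7 = 729.
Term 14 comes from track A (its 8th entry): 1000.

729, 1000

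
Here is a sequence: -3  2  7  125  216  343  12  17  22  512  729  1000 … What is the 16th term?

The slot pattern repeats as AAABBB (period 6), so there are 2 interleaved tracks.
Subsequence A: -3, 2, 7, 12, 17, 22 (arithmetic, step +5).
Subsequence B: 125, 216, 343, 512, 729, 1000 (consecutive cubes n³ from n = 5).
Position 16 falls in subsequence B as its term 7, giving 1331.

1331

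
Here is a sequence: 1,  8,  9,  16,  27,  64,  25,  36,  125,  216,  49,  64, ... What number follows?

343

The slot pattern repeats as AABB (period 4), so there are 2 interleaved tracks.
Track A is 1, 8, 27, 64, 125, 216, which is perfect cubes starting at 1³.
Track B is 9, 16, 25, 36, 49, 64, which is the squares 3², 4², 5², ….
Position 13 falls in track A as its term 7, giving 343.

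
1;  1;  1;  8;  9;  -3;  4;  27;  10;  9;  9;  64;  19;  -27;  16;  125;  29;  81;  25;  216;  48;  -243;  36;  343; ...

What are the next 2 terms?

Taking every 4th term gives 4 separate tracks.
Stream A: 1, 9, 10, 19, 29, 48 — each term equals the sum of the previous two.
Stream B: 1, -3, 9, -27, 81, -243 — multiplying by -3 each time.
Stream C: 1, 4, 9, 16, 25, 36 — the squares 1², 2², 3², ….
Stream D: 8, 27, 64, 125, 216, 343 — consecutive cubes n³ from n = 2.
Position 25 → stream A, term 7 = 77.
Position 26 → stream B, term 7 = 729.

77, 729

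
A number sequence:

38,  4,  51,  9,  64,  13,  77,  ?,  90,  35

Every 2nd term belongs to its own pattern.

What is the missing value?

Split by position mod 2 into 2 tracks.
Track A = 38, 51, 64, 77, 90: linear: a_n = 25 + 13·n.
Track B = 4, 9, 13, ?, 35: Fibonacci-style (each term is the sum of the two before it).
Filling track B at index 4 by its rule yields 22.

22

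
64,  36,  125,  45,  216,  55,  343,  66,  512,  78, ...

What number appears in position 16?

120

Split by position mod 2 into 2 tracks.
Track A: 64, 125, 216, 343, 512 (perfect cubes starting at 4³).
Track B: 36, 45, 55, 66, 78 (triangular numbers starting at T_8).
The 16th slot belongs to track B; its 8th term is 120.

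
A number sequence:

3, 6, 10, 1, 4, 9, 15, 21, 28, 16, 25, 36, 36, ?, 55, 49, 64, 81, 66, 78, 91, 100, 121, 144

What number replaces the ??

45

Positions follow the repeating pattern AAABBB; grouping by letter gives 2 tracks.
Subsequence A: 3, 6, 10, 15, 21, 28, 36, ?, 55, 66, 78, 91 (triangular numbers n(n+1)/2 for n = 2, 3, …).
Subsequence B: 1, 4, 9, 16, 25, 36, 49, 64, 81, 100, 121, 144 (consecutive squares n² from n = 1).
So the missing entry in subsequence A is 45.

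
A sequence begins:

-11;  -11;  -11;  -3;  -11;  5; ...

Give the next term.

-11

Taking every 2nd term gives 2 separate tracks.
Subsequence A: -11, -11, -11 (the constant sequence -11).
Subsequence B: -11, -3, 5 (arithmetic, step +8).
Position 7 → subsequence A, term 4 = -11.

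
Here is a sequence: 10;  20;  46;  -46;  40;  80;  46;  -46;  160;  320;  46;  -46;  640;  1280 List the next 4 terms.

Positions follow the repeating pattern AABB; grouping by letter gives 2 tracks.
Subsequence A = 10, 20, 40, 80, 160, 320, 640, 1280: multiplying by 2 each time.
Subsequence B = 46, -46, 46, -46, 46, -46: oscillating between 46 and -46.
Term 15 comes from subsequence B (its 7th entry): 46.
The 16th slot belongs to subsequence B; its 8th term is -46.
The 17th slot belongs to subsequence A; its 9th term is 2560.
The 18th slot belongs to subsequence A; its 10th term is 5120.

46, -46, 2560, 5120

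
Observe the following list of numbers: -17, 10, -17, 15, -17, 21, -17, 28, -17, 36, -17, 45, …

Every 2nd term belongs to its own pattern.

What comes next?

-17

Positions 1, 3, 5, … form one subsequence and positions 2, 4, 6, … form another.
Track A: -17, -17, -17, -17, -17, -17 (constant -17).
Track B: 10, 15, 21, 28, 36, 45 (the triangular numbers T_4, T_5, …).
Position 13 → track A, term 7 = -17.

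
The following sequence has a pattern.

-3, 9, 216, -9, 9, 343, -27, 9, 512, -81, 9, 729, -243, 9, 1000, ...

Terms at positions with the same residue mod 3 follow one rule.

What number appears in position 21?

Split by position mod 3 into 3 tracks.
Track A: -3, -9, -27, -81, -243 — geometric with ratio 3.
Track B: 9, 9, 9, 9, 9 — the constant sequence 9.
Track C: 216, 343, 512, 729, 1000 — consecutive cubes n³ from n = 6.
Position 21 → track C, term 7 = 1728.

1728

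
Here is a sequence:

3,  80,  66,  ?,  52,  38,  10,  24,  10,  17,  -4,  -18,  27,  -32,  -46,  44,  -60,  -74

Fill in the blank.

7

Reading positions in blocks of 3 reveals the pattern ABB — 2 tracks woven together.
Subsequence A: 3, ?, 10, 17, 27, 44 (each term equals the sum of the previous two).
Subsequence B: 80, 66, 52, 38, 24, 10, -4, -18, -32, -46, -60, -74 (subtracting 14 each time).
The gap is subsequence A's term 2; the rule gives 7.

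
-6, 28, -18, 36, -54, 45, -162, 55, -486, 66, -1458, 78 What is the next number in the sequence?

Odd-indexed and even-indexed terms follow separate rules.
Stream A is -6, -18, -54, -162, -486, -1458, which is a geometric progression (common ratio 3).
Stream B is 28, 36, 45, 55, 66, 78, which is the triangular numbers T_7, T_8, ….
The 13th slot belongs to stream A; its 7th term is -4374.

-4374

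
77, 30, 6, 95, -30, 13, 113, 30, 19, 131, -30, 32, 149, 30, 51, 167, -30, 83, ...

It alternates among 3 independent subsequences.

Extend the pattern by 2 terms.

Read the sequence 3 terms at a time; column i is its own pattern.
Track A = 77, 95, 113, 131, 149, 167: arithmetic with common difference +18.
Track B = 30, -30, 30, -30, 30, -30: the oscillation 30·(−1)^(n+1).
Track C = 6, 13, 19, 32, 51, 83: Fibonacci-style (each term is the sum of the two before it).
Position 19 falls in track A as its term 7, giving 185.
Term 20 comes from track B (its 7th entry): 30.

185, 30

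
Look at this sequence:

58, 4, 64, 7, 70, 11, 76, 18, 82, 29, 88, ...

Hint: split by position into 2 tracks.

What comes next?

47

Taking every 2nd term gives 2 separate tracks.
Track A: 58, 64, 70, 76, 82, 88. Adding 6 each time.
Track B: 4, 7, 11, 18, 29. Each term equals the sum of the previous two.
Position 12 → track B, term 6 = 47.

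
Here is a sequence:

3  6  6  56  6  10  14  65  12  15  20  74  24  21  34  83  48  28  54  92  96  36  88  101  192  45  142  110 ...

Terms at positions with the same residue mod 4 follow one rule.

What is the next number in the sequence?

384

Split by position mod 4: positions 1, 5, 9, … form one track, and each other residue class forms its own.
Track A: 3, 6, 12, 24, 48, 96, 192 (geometric, ×2 each step).
Track B: 6, 10, 15, 21, 28, 36, 45 (the triangular numbers T_3, T_4, …).
Track C: 6, 14, 20, 34, 54, 88, 142 (a Fibonacci-like recurrence a_n = a_{n-1} + a_{n-2}).
Track D: 56, 65, 74, 83, 92, 101, 110 (adding 9 each time).
Term 29 comes from track A (its 8th entry): 384.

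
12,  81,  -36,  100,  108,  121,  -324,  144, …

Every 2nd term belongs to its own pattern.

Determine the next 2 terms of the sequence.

972, 169

Taking every 2nd term gives 2 separate tracks.
Stream A: 12, -36, 108, -324 (geometric with ratio -3).
Stream B: 81, 100, 121, 144 (consecutive squares n² from n = 9).
Position 9 falls in stream A as its term 5, giving 972.
Position 10 → stream B, term 5 = 169.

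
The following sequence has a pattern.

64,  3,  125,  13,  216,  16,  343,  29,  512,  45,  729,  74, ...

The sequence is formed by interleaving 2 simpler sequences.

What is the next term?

1000

The terms cycle through 2 interleaved subsequences.
Stream A: 64, 125, 216, 343, 512, 729. The cubes 4³, 5³, 6³, ….
Stream B: 3, 13, 16, 29, 45, 74. Each term equals the sum of the previous two.
The 13th slot belongs to stream A; its 7th term is 1000.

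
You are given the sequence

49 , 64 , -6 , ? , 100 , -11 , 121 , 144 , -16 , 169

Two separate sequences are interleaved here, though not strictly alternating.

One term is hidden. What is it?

The slot pattern repeats as AAB (period 3), so there are 2 interleaved tracks.
Track A is 49, 64, ?, 100, 121, 144, 169, which is consecutive squares n² from n = 7.
Track B is -6, -11, -16, which is subtracting 5 each time.
Track A's pattern makes the blank 81.

81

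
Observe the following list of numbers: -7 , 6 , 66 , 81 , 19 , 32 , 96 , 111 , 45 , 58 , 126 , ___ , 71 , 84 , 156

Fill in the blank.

Reading positions in blocks of 4 reveals the pattern AABB — 2 tracks woven together.
Track A: -7, 6, 19, 32, 45, 58, 71, 84 (arithmetic, step +13).
Track B: 66, 81, 96, 111, 126, ?, 156 (arithmetic, step +15).
So the missing entry in track B is 141.

141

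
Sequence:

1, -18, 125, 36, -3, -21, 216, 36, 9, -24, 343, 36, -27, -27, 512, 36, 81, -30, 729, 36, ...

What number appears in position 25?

729

The terms cycle through 4 interleaved subsequences.
Stream A = 1, -3, 9, -27, 81: multiplying by -3 each time.
Stream B = -18, -21, -24, -27, -30: linear: a_n = -15 − 3·n.
Stream C = 125, 216, 343, 512, 729: consecutive cubes n³ from n = 5.
Stream D = 36, 36, 36, 36, 36: always 36.
Position 25 falls in stream A as its term 7, giving 729.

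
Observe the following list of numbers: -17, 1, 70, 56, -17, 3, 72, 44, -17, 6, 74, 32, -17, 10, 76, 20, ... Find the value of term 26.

Read the sequence 4 terms at a time; column i is its own pattern.
Track A = -17, -17, -17, -17: always -17.
Track B = 1, 3, 6, 10: triangular numbers starting at T_1.
Track C = 70, 72, 74, 76: adding 2 each time.
Track D = 56, 44, 32, 20: arithmetic, step −12.
Term 26 comes from track B (its 7th entry): 28.

28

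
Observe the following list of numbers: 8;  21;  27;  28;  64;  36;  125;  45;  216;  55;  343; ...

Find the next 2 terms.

66, 512

Taking every 2nd term gives 2 separate tracks.
Stream A: 8, 27, 64, 125, 216, 343 (consecutive cubes n³ from n = 2).
Stream B: 21, 28, 36, 45, 55 (triangular numbers n(n+1)/2 for n = 6, 7, …).
Term 12 comes from stream B (its 6th entry): 66.
Position 13 falls in stream A as its term 7, giving 512.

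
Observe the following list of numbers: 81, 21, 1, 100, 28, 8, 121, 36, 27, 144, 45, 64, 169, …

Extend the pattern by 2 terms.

Taking every 3rd term gives 3 separate tracks.
Track A: 81, 100, 121, 144, 169. Perfect squares starting at 9².
Track B: 21, 28, 36, 45. Triangular numbers starting at T_6.
Track C: 1, 8, 27, 64. Perfect cubes starting at 1³.
Position 14 → track B, term 5 = 55.
Term 15 comes from track C (its 5th entry): 125.

55, 125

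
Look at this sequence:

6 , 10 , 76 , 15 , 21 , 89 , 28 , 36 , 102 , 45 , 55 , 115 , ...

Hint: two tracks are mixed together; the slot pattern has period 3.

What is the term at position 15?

128

The slot pattern repeats as AAB (period 3), so there are 2 interleaved tracks.
Stream A: 6, 10, 15, 21, 28, 36, 45, 55. Triangular numbers n(n+1)/2 for n = 3, 4, ….
Stream B: 76, 89, 102, 115. Arithmetic with common difference +13.
Term 15 comes from stream B (its 5th entry): 128.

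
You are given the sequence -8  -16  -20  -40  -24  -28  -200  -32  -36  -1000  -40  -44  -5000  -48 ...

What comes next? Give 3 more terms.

Reading positions in blocks of 3 reveals the pattern ABB — 2 tracks woven together.
Stream A: -8, -40, -200, -1000, -5000. Geometric, ×5 each step.
Stream B: -16, -20, -24, -28, -32, -36, -40, -44, -48. Linear: a_n = -12 − 4·n.
The 15th slot belongs to stream B; its 10th term is -52.
Position 16 → stream A, term 6 = -25000.
The 17th slot belongs to stream B; its 11th term is -56.

-52, -25000, -56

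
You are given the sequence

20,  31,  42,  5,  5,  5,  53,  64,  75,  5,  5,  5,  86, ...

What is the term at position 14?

Reading positions in blocks of 6 reveals the pattern AAABBB — 2 tracks woven together.
Track A: 20, 31, 42, 53, 64, 75, 86. Linear: a_n = 9 + 11·n.
Track B: 5, 5, 5, 5, 5, 5. Constant 5.
Term 14 comes from track A (its 8th entry): 97.

97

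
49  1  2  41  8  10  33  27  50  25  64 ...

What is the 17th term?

The terms cycle through 3 interleaved subsequences.
Subsequence A: 49, 41, 33, 25. Arithmetic, step −8.
Subsequence B: 1, 8, 27, 64. Consecutive cubes n³ from n = 1.
Subsequence C: 2, 10, 50. Geometric, ×5 each step.
Position 17 → subsequence B, term 6 = 216.

216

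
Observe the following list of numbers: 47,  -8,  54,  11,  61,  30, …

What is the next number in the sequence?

68

Odd-indexed and even-indexed terms follow separate rules.
Track A = 47, 54, 61: arithmetic, step +7.
Track B = -8, 11, 30: arithmetic with common difference +19.
The 7th slot belongs to track A; its 4th term is 68.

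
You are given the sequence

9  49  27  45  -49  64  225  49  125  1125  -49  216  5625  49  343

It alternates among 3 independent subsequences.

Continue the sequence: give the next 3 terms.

The terms cycle through 3 interleaved subsequences.
Subsequence A = 9, 45, 225, 1125, 5625: geometric with ratio 5.
Subsequence B = 49, -49, 49, -49, 49: oscillating between 49 and -49.
Subsequence C = 27, 64, 125, 216, 343: the cubes 3³, 4³, 5³, ….
Position 16 → subsequence A, term 6 = 28125.
Position 17 falls in subsequence B as its term 6, giving -49.
The 18th slot belongs to subsequence C; its 6th term is 512.

28125, -49, 512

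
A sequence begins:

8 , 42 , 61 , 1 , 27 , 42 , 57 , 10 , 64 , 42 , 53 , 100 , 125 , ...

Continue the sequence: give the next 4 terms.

Taking every 4th term gives 4 separate tracks.
Track A: 8, 27, 64, 125 — perfect cubes starting at 2³.
Track B: 42, 42, 42 — constant 42.
Track C: 61, 57, 53 — arithmetic, step −4.
Track D: 1, 10, 100 — successive powers of 10.
Position 14 → track B, term 4 = 42.
The 15th slot belongs to track C; its 4th term is 49.
Term 16 comes from track D (its 4th entry): 1000.
Position 17 falls in track A as its term 5, giving 216.

42, 49, 1000, 216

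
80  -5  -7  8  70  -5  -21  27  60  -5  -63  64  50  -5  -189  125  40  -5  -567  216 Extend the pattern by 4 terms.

30, -5, -1701, 343

The terms cycle through 4 interleaved subsequences.
Stream A: 80, 70, 60, 50, 40. Arithmetic, step −10.
Stream B: -5, -5, -5, -5, -5. Always -5.
Stream C: -7, -21, -63, -189, -567. Geometric with ratio 3.
Stream D: 8, 27, 64, 125, 216. Consecutive cubes n³ from n = 2.
The 21st slot belongs to stream A; its 6th term is 30.
The 22nd slot belongs to stream B; its 6th term is -5.
Position 23 falls in stream C as its term 6, giving -1701.
Position 24 falls in stream D as its term 6, giving 343.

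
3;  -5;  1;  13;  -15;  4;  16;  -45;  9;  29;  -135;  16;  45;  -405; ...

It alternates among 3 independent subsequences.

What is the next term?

25

Split by position mod 3 into 3 tracks.
Subsequence A = 3, 13, 16, 29, 45: a Fibonacci-like recurrence a_n = a_{n-1} + a_{n-2}.
Subsequence B = -5, -15, -45, -135, -405: geometric with ratio 3.
Subsequence C = 1, 4, 9, 16: the squares 1², 2², 3², ….
Term 15 comes from subsequence C (its 5th entry): 25.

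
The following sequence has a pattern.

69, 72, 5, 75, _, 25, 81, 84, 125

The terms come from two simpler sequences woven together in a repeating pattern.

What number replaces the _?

The slot pattern repeats as AAB (period 3), so there are 2 interleaved tracks.
Stream A: 69, 72, 75, ?, 81, 84 (linear: a_n = 66 + 3·n).
Stream B: 5, 25, 125 (powers of 5).
So the missing entry in stream A is 78.

78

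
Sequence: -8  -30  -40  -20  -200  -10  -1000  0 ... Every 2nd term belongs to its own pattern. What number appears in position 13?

-125000

Split by position mod 2 into 2 tracks.
Stream A: -8, -40, -200, -1000 (geometric with ratio 5).
Stream B: -30, -20, -10, 0 (arithmetic, step +10).
Position 13 falls in stream A as its term 7, giving -125000.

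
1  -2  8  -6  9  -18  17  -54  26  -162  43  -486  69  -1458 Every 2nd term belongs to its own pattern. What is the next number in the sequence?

112

Odd-indexed and even-indexed terms follow separate rules.
Track A: 1, 8, 9, 17, 26, 43, 69. Each term equals the sum of the previous two.
Track B: -2, -6, -18, -54, -162, -486, -1458. Multiplying by 3 each time.
Term 15 comes from track A (its 8th entry): 112.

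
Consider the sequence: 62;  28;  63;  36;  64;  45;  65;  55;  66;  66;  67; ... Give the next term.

78

The terms cycle through 2 interleaved subsequences.
Stream A: 62, 63, 64, 65, 66, 67. Linear: a_n = 61 + n.
Stream B: 28, 36, 45, 55, 66. Triangular numbers n(n+1)/2 for n = 7, 8, ….
The 12th slot belongs to stream B; its 6th term is 78.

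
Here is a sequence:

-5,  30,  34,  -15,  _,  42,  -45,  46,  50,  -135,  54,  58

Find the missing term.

Reading positions in blocks of 3 reveals the pattern ABB — 2 tracks woven together.
Stream A = -5, -15, -45, -135: geometric with ratio 3.
Stream B = 30, 34, ?, 42, 46, 50, 54, 58: adding 4 each time.
Filling stream B at index 3 by its rule yields 38.

38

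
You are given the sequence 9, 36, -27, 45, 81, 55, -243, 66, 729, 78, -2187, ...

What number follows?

91

Odd-indexed and even-indexed terms follow separate rules.
Track A: 9, -27, 81, -243, 729, -2187 — geometric, ×-3 each step.
Track B: 36, 45, 55, 66, 78 — triangular numbers n(n+1)/2 for n = 8, 9, ….
Position 12 falls in track B as its term 6, giving 91.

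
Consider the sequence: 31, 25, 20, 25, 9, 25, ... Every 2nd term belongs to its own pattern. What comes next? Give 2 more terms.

Odd-indexed and even-indexed terms follow separate rules.
Subsequence A: 31, 20, 9. Arithmetic with common difference −11.
Subsequence B: 25, 25, 25. Always 25.
The 7th slot belongs to subsequence A; its 4th term is -2.
Position 8 falls in subsequence B as its term 4, giving 25.

-2, 25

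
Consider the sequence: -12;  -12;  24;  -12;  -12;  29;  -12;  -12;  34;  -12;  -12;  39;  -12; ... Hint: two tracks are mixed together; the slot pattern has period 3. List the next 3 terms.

Positions follow the repeating pattern AAB; grouping by letter gives 2 tracks.
Track A: -12, -12, -12, -12, -12, -12, -12, -12, -12 — the constant sequence -12.
Track B: 24, 29, 34, 39 — adding 5 each time.
Term 14 comes from track A (its 10th entry): -12.
Position 15 → track B, term 5 = 44.
Position 16 → track A, term 11 = -12.

-12, 44, -12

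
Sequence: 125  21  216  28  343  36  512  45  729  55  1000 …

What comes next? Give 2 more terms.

Positions 1, 3, 5, … form one subsequence and positions 2, 4, 6, … form another.
Stream A: 125, 216, 343, 512, 729, 1000. The cubes 5³, 6³, 7³, ….
Stream B: 21, 28, 36, 45, 55. The triangular numbers T_6, T_7, ….
Position 12 falls in stream B as its term 6, giving 66.
Position 13 → stream A, term 7 = 1331.

66, 1331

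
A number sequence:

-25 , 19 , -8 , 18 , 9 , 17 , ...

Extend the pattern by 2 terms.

Positions 1, 3, 5, … form one subsequence and positions 2, 4, 6, … form another.
Track A: -25, -8, 9. Arithmetic, step +17.
Track B: 19, 18, 17. Subtracting 1 each time.
Position 7 → track A, term 4 = 26.
Position 8 → track B, term 4 = 16.

26, 16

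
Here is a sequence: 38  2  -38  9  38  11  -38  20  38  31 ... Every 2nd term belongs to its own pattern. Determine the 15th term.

-38

The terms cycle through 2 interleaved subsequences.
Stream A: 38, -38, 38, -38, 38 — oscillating between 38 and -38.
Stream B: 2, 9, 11, 20, 31 — a Fibonacci-like recurrence a_n = a_{n-1} + a_{n-2}.
Position 15 → stream A, term 8 = -38.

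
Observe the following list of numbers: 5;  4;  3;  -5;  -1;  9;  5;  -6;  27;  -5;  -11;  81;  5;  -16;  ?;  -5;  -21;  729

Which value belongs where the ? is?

243

Split by position mod 3 into 3 tracks.
Subsequence A: 5, -5, 5, -5, 5, -5 — alternating ±5.
Subsequence B: 4, -1, -6, -11, -16, -21 — linear: a_n = 9 − 5·n.
Subsequence C: 3, 9, 27, 81, ?, 729 — successive powers of 3.
The gap is subsequence C's term 5; the rule gives 243.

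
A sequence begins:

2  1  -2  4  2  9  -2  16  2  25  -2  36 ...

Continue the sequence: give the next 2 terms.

Positions 1, 3, 5, … form one subsequence and positions 2, 4, 6, … form another.
Subsequence A: 2, -2, 2, -2, 2, -2. Alternating ±2.
Subsequence B: 1, 4, 9, 16, 25, 36. Consecutive squares n² from n = 1.
The 13th slot belongs to subsequence A; its 7th term is 2.
Position 14 → subsequence B, term 7 = 49.

2, 49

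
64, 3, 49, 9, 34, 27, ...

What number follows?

19

Odd-indexed and even-indexed terms follow separate rules.
Stream A = 64, 49, 34: arithmetic, step −15.
Stream B = 3, 9, 27: successive powers of 3.
Position 7 falls in stream A as its term 4, giving 19.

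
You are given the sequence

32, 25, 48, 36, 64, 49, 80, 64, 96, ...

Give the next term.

Odd-indexed and even-indexed terms follow separate rules.
Track A = 32, 48, 64, 80, 96: arithmetic, step +16.
Track B = 25, 36, 49, 64: consecutive squares n² from n = 5.
Position 10 → track B, term 5 = 81.

81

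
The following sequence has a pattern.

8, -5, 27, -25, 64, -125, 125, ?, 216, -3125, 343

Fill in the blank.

-625

Odd-indexed and even-indexed terms follow separate rules.
Track A: 8, 27, 64, 125, 216, 343. Perfect cubes starting at 2³.
Track B: -5, -25, -125, ?, -3125. Geometric, ×5 each step.
Filling track B at index 4 by its rule yields -625.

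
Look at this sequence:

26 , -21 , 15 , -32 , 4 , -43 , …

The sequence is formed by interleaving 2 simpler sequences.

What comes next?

-7

The terms cycle through 2 interleaved subsequences.
Track A: 26, 15, 4 — subtracting 11 each time.
Track B: -21, -32, -43 — linear: a_n = -10 − 11·n.
Position 7 → track A, term 4 = -7.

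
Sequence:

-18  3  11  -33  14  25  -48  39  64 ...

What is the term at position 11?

The slot pattern repeats as ABB (period 3), so there are 2 interleaved tracks.
Track A = -18, -33, -48: arithmetic with common difference −15.
Track B = 3, 11, 14, 25, 39, 64: Fibonacci-style (each term is the sum of the two before it).
Term 11 comes from track B (its 7th entry): 103.

103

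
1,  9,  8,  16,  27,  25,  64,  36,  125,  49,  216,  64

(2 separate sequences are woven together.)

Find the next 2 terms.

343, 81

Odd-indexed and even-indexed terms follow separate rules.
Track A: 1, 8, 27, 64, 125, 216 — the cubes 1³, 2³, 3³, ….
Track B: 9, 16, 25, 36, 49, 64 — the squares 3², 4², 5², ….
The 13th slot belongs to track A; its 7th term is 343.
Term 14 comes from track B (its 7th entry): 81.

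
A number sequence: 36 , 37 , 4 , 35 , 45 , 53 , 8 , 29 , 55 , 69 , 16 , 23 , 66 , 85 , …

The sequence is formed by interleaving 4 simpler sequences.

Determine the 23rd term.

Split by position mod 4: positions 1, 5, 9, … form one track, and each other residue class forms its own.
Subsequence A: 36, 45, 55, 66. The triangular numbers T_8, T_9, ….
Subsequence B: 37, 53, 69, 85. Arithmetic, step +16.
Subsequence C: 4, 8, 16. A geometric progression (common ratio 2).
Subsequence D: 35, 29, 23. Arithmetic, step −6.
Term 23 comes from subsequence C (its 6th entry): 128.

128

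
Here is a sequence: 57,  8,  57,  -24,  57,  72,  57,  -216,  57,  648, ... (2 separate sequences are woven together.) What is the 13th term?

Positions 1, 3, 5, … form one subsequence and positions 2, 4, 6, … form another.
Stream A = 57, 57, 57, 57, 57: constant 57.
Stream B = 8, -24, 72, -216, 648: geometric with ratio -3.
Term 13 comes from stream A (its 7th entry): 57.

57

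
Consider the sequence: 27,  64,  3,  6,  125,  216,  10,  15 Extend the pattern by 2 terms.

Positions follow the repeating pattern AABB; grouping by letter gives 2 tracks.
Track A = 27, 64, 125, 216: consecutive cubes n³ from n = 3.
Track B = 3, 6, 10, 15: triangular numbers n(n+1)/2 for n = 2, 3, ….
Term 9 comes from track A (its 5th entry): 343.
The 10th slot belongs to track A; its 6th term is 512.

343, 512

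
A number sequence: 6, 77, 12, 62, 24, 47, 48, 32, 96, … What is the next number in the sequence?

17

The terms cycle through 2 interleaved subsequences.
Subsequence A: 6, 12, 24, 48, 96 — geometric, ×2 each step.
Subsequence B: 77, 62, 47, 32 — linear: a_n = 92 − 15·n.
Term 10 comes from subsequence B (its 5th entry): 17.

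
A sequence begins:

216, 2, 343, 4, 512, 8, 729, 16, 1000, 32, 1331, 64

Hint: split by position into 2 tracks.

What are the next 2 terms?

The terms cycle through 2 interleaved subsequences.
Track A = 216, 343, 512, 729, 1000, 1331: consecutive cubes n³ from n = 6.
Track B = 2, 4, 8, 16, 32, 64: powers 2^1, 2^2, 2^3, ….
Position 13 falls in track A as its term 7, giving 1728.
Term 14 comes from track B (its 7th entry): 128.

1728, 128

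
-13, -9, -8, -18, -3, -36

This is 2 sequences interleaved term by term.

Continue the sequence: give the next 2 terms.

2, -72

The terms cycle through 2 interleaved subsequences.
Track A is -13, -8, -3, which is adding 5 each time.
Track B is -9, -18, -36, which is geometric with ratio 2.
Term 7 comes from track A (its 4th entry): 2.
Position 8 → track B, term 4 = -72.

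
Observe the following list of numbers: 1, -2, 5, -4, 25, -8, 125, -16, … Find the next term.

Odd-indexed and even-indexed terms follow separate rules.
Track A: 1, 5, 25, 125 — powers 5^0, 5^1, 5^2, ….
Track B: -2, -4, -8, -16 — a geometric progression (common ratio 2).
Position 9 falls in track A as its term 5, giving 625.

625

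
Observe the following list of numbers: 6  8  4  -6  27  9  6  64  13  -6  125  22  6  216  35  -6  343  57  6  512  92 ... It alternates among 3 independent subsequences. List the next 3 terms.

-6, 729, 149

Taking every 3rd term gives 3 separate tracks.
Track A: 6, -6, 6, -6, 6, -6, 6 (alternating ±6).
Track B: 8, 27, 64, 125, 216, 343, 512 (the cubes 2³, 3³, 4³, …).
Track C: 4, 9, 13, 22, 35, 57, 92 (a Fibonacci-like recurrence a_n = a_{n-1} + a_{n-2}).
Term 22 comes from track A (its 8th entry): -6.
The 23rd slot belongs to track B; its 8th term is 729.
The 24th slot belongs to track C; its 8th term is 149.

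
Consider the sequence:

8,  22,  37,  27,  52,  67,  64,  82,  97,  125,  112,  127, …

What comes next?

216

Positions follow the repeating pattern ABB; grouping by letter gives 2 tracks.
Track A: 8, 27, 64, 125. The cubes 2³, 3³, 4³, ….
Track B: 22, 37, 52, 67, 82, 97, 112, 127. Adding 15 each time.
The 13th slot belongs to track A; its 5th term is 216.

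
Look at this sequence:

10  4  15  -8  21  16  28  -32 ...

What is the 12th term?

-128

Split by position mod 2 into 2 tracks.
Stream A: 10, 15, 21, 28 (the triangular numbers T_4, T_5, …).
Stream B: 4, -8, 16, -32 (a geometric progression (common ratio -2)).
Term 12 comes from stream B (its 6th entry): -128.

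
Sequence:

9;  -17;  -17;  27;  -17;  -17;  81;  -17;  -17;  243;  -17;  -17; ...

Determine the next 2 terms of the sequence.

Positions follow the repeating pattern ABB; grouping by letter gives 2 tracks.
Stream A: 9, 27, 81, 243 (powers 3^2, 3^3, 3^4, …).
Stream B: -17, -17, -17, -17, -17, -17, -17, -17 (always -17).
Term 13 comes from stream A (its 5th entry): 729.
Position 14 → stream B, term 9 = -17.

729, -17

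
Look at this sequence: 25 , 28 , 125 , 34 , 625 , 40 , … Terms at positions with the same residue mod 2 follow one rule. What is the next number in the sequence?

3125

Split by position mod 2 into 2 tracks.
Track A = 25, 125, 625: successive powers of 5.
Track B = 28, 34, 40: arithmetic with common difference +6.
Position 7 → track A, term 4 = 3125.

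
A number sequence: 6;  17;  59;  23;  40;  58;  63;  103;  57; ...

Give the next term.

166

Reading positions in blocks of 3 reveals the pattern AAB — 2 tracks woven together.
Track A = 6, 17, 23, 40, 63, 103: Fibonacci-style (each term is the sum of the two before it).
Track B = 59, 58, 57: subtracting 1 each time.
Term 10 comes from track A (its 7th entry): 166.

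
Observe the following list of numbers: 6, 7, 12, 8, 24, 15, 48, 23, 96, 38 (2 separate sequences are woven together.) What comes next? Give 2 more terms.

192, 61

Split by position mod 2 into 2 tracks.
Track A: 6, 12, 24, 48, 96. A geometric progression (common ratio 2).
Track B: 7, 8, 15, 23, 38. Each term equals the sum of the previous two.
The 11th slot belongs to track A; its 6th term is 192.
Position 12 falls in track B as its term 6, giving 61.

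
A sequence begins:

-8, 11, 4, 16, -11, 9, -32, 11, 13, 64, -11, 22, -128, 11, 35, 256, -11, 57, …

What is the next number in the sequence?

Split by position mod 3: positions 1, 4, 7, … form one track, and each other residue class forms its own.
Track A = -8, 16, -32, 64, -128, 256: geometric with ratio -2.
Track B = 11, -11, 11, -11, 11, -11: oscillating between 11 and -11.
Track C = 4, 9, 13, 22, 35, 57: each term equals the sum of the previous two.
Position 19 falls in track A as its term 7, giving -512.

-512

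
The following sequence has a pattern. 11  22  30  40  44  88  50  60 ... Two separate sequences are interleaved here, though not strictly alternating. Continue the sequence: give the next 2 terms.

176, 352

Reading positions in blocks of 4 reveals the pattern AABB — 2 tracks woven together.
Subsequence A: 11, 22, 44, 88 — multiplying by 2 each time.
Subsequence B: 30, 40, 50, 60 — arithmetic with common difference +10.
Position 9 → subsequence A, term 5 = 176.
Position 10 falls in subsequence A as its term 6, giving 352.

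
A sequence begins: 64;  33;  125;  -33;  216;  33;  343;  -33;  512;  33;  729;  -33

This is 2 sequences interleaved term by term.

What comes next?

1000

Odd-indexed and even-indexed terms follow separate rules.
Subsequence A: 64, 125, 216, 343, 512, 729. The cubes 4³, 5³, 6³, ….
Subsequence B: 33, -33, 33, -33, 33, -33. Oscillating between 33 and -33.
Position 13 falls in subsequence A as its term 7, giving 1000.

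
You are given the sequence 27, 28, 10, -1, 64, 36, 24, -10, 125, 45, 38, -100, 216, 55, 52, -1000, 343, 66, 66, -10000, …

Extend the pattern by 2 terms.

512, 78

The terms cycle through 4 interleaved subsequences.
Stream A = 27, 64, 125, 216, 343: consecutive cubes n³ from n = 3.
Stream B = 28, 36, 45, 55, 66: the triangular numbers T_7, T_8, ….
Stream C = 10, 24, 38, 52, 66: arithmetic with common difference +14.
Stream D = -1, -10, -100, -1000, -10000: multiplying by 10 each time.
The 21st slot belongs to stream A; its 6th term is 512.
Position 22 falls in stream B as its term 6, giving 78.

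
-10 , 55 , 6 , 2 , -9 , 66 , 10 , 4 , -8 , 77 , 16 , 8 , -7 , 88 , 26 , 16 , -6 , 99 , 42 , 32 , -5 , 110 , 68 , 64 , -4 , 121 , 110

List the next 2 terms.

128, -3

Split by position mod 4 into 4 tracks.
Track A: -10, -9, -8, -7, -6, -5, -4 — linear: a_n = -11 + n.
Track B: 55, 66, 77, 88, 99, 110, 121 — arithmetic, step +11.
Track C: 6, 10, 16, 26, 42, 68, 110 — each term equals the sum of the previous two.
Track D: 2, 4, 8, 16, 32, 64 — a geometric progression (common ratio 2).
Position 28 falls in track D as its term 7, giving 128.
Term 29 comes from track A (its 8th entry): -3.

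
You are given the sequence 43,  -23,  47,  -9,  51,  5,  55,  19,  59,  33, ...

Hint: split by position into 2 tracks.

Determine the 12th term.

47

Positions 1, 3, 5, … form one subsequence and positions 2, 4, 6, … form another.
Subsequence A: 43, 47, 51, 55, 59 (arithmetic, step +4).
Subsequence B: -23, -9, 5, 19, 33 (arithmetic with common difference +14).
Position 12 → subsequence B, term 6 = 47.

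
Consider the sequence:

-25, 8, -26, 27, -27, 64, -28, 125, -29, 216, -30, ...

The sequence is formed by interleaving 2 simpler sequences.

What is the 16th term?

Positions 1, 3, 5, … form one subsequence and positions 2, 4, 6, … form another.
Stream A: -25, -26, -27, -28, -29, -30. Arithmetic with common difference −1.
Stream B: 8, 27, 64, 125, 216. The cubes 2³, 3³, 4³, ….
Term 16 comes from stream B (its 8th entry): 729.

729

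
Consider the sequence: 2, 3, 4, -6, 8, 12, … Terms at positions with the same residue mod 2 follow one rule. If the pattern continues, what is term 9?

Split by position mod 2 into 2 tracks.
Track A = 2, 4, 8: successive powers of 2.
Track B = 3, -6, 12: geometric with ratio -2.
Position 9 falls in track A as its term 5, giving 32.

32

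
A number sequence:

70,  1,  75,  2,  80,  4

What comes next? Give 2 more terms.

85, 8

Odd-indexed and even-indexed terms follow separate rules.
Track A: 70, 75, 80 — linear: a_n = 65 + 5·n.
Track B: 1, 2, 4 — powers 2^0, 2^1, 2^2, ….
Position 7 → track A, term 4 = 85.
Position 8 falls in track B as its term 4, giving 8.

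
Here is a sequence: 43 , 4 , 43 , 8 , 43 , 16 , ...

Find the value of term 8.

Taking every 2nd term gives 2 separate tracks.
Stream A: 43, 43, 43 (the constant sequence 43).
Stream B: 4, 8, 16 (successive powers of 2).
Position 8 → stream B, term 4 = 32.

32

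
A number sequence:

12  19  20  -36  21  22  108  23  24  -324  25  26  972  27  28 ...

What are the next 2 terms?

-2916, 29

The slot pattern repeats as ABB (period 3), so there are 2 interleaved tracks.
Track A is 12, -36, 108, -324, 972, which is geometric, ×-3 each step.
Track B is 19, 20, 21, 22, 23, 24, 25, 26, 27, 28, which is adding 1 each time.
Term 16 comes from track A (its 6th entry): -2916.
Position 17 → track B, term 11 = 29.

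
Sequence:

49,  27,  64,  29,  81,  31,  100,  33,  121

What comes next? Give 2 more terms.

Positions 1, 3, 5, … form one subsequence and positions 2, 4, 6, … form another.
Track A = 49, 64, 81, 100, 121: perfect squares starting at 7².
Track B = 27, 29, 31, 33: arithmetic, step +2.
Position 10 falls in track B as its term 5, giving 35.
Term 11 comes from track A (its 6th entry): 144.

35, 144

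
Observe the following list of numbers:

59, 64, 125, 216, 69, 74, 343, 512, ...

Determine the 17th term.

Reading positions in blocks of 4 reveals the pattern AABB — 2 tracks woven together.
Stream A = 59, 64, 69, 74: adding 5 each time.
Stream B = 125, 216, 343, 512: consecutive cubes n³ from n = 5.
The 17th slot belongs to stream A; its 9th term is 99.

99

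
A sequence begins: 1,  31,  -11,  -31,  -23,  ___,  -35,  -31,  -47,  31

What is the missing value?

31

The terms cycle through 2 interleaved subsequences.
Track A = 1, -11, -23, -35, -47: subtracting 12 each time.
Track B = 31, -31, ?, -31, 31: alternating ±31.
Track B's pattern makes the blank 31.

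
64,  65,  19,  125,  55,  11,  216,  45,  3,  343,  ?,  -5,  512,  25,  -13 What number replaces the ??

The terms cycle through 3 interleaved subsequences.
Track A: 64, 125, 216, 343, 512 — the cubes 4³, 5³, 6³, ….
Track B: 65, 55, 45, ?, 25 — arithmetic with common difference −10.
Track C: 19, 11, 3, -5, -13 — arithmetic, step −8.
Track B's pattern makes the blank 35.

35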